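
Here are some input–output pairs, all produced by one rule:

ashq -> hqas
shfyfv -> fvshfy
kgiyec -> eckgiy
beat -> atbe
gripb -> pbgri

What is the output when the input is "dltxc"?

Rule — move the last 2 characters to the front (rotate right by 2).
Applying that to "dltxc" gives "xcdlt".

xcdlt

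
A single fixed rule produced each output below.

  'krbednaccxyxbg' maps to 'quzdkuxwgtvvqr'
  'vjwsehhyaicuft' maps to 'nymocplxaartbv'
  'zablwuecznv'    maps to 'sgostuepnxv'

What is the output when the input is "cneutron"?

khgvgxnm

Each output is the input with this applied: move the last 3 characters to the front (rotate right by 3), then shift every letter 7 places backward in the alphabet (wrapping around).
Doing the same to "cneutron": "khgvgxnm".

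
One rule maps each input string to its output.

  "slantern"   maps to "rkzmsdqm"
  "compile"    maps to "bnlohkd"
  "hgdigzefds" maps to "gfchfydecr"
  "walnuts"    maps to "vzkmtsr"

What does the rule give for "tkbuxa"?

The rule is to shift every letter 1 place backward in the alphabet (wrapping around).
For "tkbuxa" the result is "sjatwz".

sjatwz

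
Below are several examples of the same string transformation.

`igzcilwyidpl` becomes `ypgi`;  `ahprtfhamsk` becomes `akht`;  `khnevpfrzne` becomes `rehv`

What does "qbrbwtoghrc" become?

Each output is the input with this applied: keep one character in every 3, starting at position 2 (positions 2nd, 5th, 8th, ...), then swap the front and back halves of the string.
Applying both steps to "qbrbwtoghrc": "bwgc", then "gcbw".

gcbw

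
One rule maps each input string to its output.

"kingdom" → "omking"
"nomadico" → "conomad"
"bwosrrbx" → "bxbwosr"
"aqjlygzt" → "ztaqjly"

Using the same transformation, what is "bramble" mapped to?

In each case the input is transformed by: move the last 2 characters to the front (rotate right by 2), then delete the last character.
Starting from "bramble": after the first operation, "lebramb"; after the second, "lebram".
(Check on "nomadico": → "conomadi" → "conomad" ✓)

lebram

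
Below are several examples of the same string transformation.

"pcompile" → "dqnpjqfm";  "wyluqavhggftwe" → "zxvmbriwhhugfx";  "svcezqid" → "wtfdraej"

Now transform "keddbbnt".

fleeccuo

In each case the input is transformed by: swap each adjacent pair of characters (1↔2, 3↔4, ...), then shift every letter 1 place forward in the alphabet (wrapping around).
On "keddbbnt": the first step gives "ekddbbtn", and the second then gives "fleeccuo".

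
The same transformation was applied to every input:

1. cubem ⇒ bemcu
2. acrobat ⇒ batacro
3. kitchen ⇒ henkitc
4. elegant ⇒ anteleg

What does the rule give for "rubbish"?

ishrubb

What's happening: move the last 3 characters to the front (rotate right by 3).
Applying that to "rubbish" gives "ishrubb".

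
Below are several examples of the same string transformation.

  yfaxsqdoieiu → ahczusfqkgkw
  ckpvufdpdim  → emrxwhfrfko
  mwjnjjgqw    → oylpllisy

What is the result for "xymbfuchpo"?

zaodhwejrq

Each output is the input with this applied: shift every letter 2 places forward in the alphabet (wrapping around).
Doing the same to "xymbfuchpo": "zaodhwejrq".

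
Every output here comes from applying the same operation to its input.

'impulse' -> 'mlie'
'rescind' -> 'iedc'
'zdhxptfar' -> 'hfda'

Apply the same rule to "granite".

igea

The transformation: sort the characters into reverse alphabetical order, then keep only the last 4 characters.
Starting from "granite": after the first operation, "trnigea"; after the second, "igea".
(Check on "zdhxptfar": → "zxtrphfda" → "hfda" ✓)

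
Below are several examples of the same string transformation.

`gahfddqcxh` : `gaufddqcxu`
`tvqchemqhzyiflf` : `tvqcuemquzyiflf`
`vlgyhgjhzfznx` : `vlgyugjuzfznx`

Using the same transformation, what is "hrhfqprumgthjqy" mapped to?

The transformation: replace every "h" with "u".
Doing the same to "hrhfqprumgthjqy": "urufqprumgtujqy".

urufqprumgtujqy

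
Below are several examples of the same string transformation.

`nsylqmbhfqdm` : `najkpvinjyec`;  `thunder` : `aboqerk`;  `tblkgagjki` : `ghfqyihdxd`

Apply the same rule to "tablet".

ibqqxy

What's happening: move the last 3 characters to the front (rotate right by 3), then shift every letter 3 places backward in the alphabet (wrapping around).
For "tablet", step one produces "lettab"; step two turns that into "ibqqxy".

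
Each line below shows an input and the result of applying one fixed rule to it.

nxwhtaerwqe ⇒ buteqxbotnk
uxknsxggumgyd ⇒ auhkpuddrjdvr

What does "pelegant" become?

qbibdxkm

In each case the input is transformed by: shift every letter 3 places backward in the alphabet (wrapping around), then swap the first and last characters.
Working it through for "pelegant": intermediate "mbibdxkq", final "qbibdxkm".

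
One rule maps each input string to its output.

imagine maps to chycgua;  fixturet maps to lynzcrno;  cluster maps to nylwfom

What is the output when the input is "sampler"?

The transformation: shift every letter 6 places backward in the alphabet (wrapping around), then move the last 3 characters to the front (rotate right by 3).
Applying both steps to "sampler": "mugjfyl", then "fylmugj".

fylmugj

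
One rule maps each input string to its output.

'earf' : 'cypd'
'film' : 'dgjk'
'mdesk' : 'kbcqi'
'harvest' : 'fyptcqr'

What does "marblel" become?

kypzjcj

What's happening: shift every letter 2 places backward in the alphabet (wrapping around).
"marblel" → "kypzjcj".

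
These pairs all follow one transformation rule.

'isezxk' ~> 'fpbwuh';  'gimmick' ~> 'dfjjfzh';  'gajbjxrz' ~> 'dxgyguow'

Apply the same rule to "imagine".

fjxdfkb

Rule — shift every letter 3 places backward in the alphabet (wrapping around).
Doing the same to "imagine": "fjxdfkb".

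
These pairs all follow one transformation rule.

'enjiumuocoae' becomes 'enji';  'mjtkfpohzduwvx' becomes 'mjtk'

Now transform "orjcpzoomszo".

Rule — keep only the first 4 characters.
On "orjcpzoomszo" that produces "orjc".

orjc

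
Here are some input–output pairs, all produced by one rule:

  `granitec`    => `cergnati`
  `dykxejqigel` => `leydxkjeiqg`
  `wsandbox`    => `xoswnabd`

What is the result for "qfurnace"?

ecfqruan

What's happening: move the last 2 characters to the front (rotate right by 2), then swap each adjacent pair of characters (1↔2, 3↔4, ...).
Applying both steps to "qfurnace": "ceqfurna", then "ecfqruan".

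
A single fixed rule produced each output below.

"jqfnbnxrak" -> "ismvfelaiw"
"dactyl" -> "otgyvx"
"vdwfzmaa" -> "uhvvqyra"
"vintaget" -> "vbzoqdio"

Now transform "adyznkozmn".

The rule is to swap the front and back halves of the string, then shift every letter 5 places backward in the alphabet (wrapping around).
For "adyznkozmn", step one produces "kozmnadyzn"; step two turns that into "fjuhivytui".

fjuhivytui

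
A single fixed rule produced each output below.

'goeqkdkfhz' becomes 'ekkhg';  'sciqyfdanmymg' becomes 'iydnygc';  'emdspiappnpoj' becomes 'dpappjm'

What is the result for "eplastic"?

lsie

Looking at the pairs, the operation is to move the first 2 characters to the end (rotate left by 2), then keep every other character starting from the first (positions 1st, 3rd, 5th, ...).
Working it through for "eplastic": intermediate "lasticep", final "lsie".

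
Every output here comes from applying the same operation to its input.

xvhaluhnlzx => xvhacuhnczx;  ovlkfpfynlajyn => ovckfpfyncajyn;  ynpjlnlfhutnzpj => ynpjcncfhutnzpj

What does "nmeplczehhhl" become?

The rule is to replace every "l" with "c".
Applying that to "nmeplczehhhl" gives "nmepcczehhhc".

nmepcczehhhc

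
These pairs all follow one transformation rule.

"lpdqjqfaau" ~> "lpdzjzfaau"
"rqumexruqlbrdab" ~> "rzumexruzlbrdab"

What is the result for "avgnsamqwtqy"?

avgnsamzwtzy

The rule is to replace every "q" with "z".
So "avgnsamqwtqy" becomes "avgnsamzwtzy".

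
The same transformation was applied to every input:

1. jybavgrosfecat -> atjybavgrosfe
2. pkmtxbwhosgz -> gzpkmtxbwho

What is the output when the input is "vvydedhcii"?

Each output is the input with this applied: move the last 3 characters to the front (rotate right by 3), then delete the first character.
"vvydedhcii" → "ciivvydedh" → "iivvydedh".

iivvydedh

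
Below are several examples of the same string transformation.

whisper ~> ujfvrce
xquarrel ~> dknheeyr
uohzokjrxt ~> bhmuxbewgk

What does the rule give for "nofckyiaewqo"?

bapslxnvjrbd

Rule — swap each adjacent pair of characters (1↔2, 3↔4, ...), then shift every letter 13 places forward in the alphabet (wrapping around) — i.e. ROT13.
On "nofckyiaewqo": the first step gives "oncfykaiweoq", and the second then gives "bapslxnvjrbd".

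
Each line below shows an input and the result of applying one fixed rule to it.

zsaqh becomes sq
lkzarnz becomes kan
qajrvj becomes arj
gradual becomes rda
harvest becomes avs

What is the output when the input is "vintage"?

itg

The pattern: keep every other character starting from the second (positions 2nd, 4th, 6th, ...).
For "vintage" the result is "itg".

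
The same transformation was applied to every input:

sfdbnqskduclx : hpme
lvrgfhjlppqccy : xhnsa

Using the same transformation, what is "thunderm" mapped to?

The pattern: shift every letter 2 places forward in the alphabet (wrapping around), then keep one character in every 3, starting at position 2 (positions 2nd, 5th, 8th, ...).
Starting from "thunderm": after the first operation, "vjwpfgto"; after the second, "jfo".
(Check on "lvrgfhjlppqccy": → "nxtihjlnrrseea" → "xhnsa" ✓)

jfo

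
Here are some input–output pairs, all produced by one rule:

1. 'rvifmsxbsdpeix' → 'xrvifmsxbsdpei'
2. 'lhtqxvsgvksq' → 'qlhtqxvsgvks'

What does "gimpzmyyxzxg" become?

ggimpzmyyxzx

In each case the input is transformed by: move the last character to the front.
So "gimpzmyyxzxg" becomes "ggimpzmyyxzx".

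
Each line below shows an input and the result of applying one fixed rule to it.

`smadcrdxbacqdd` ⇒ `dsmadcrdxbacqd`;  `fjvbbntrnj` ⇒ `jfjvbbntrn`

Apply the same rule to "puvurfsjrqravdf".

fpuvurfsjrqravd

The rule is to move the last character to the front.
Applying that to "puvurfsjrqravdf" gives "fpuvurfsjrqravd".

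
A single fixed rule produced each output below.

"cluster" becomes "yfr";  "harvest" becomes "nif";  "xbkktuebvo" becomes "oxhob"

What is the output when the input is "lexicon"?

rvb

Looking at the pairs, the operation is to shift every letter 13 places forward in the alphabet (wrapping around) — i.e. ROT13, then keep every other character starting from the second (positions 2nd, 4th, 6th, ...).
"lexicon" → "rvb".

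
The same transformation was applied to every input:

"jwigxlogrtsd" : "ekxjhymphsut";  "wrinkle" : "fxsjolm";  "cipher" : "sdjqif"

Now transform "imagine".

The pattern: shift every letter 1 place forward in the alphabet (wrapping around), then move the last character to the front.
On "imagine": the first step gives "jnbhjof", and the second then gives "fjnbhjo".

fjnbhjo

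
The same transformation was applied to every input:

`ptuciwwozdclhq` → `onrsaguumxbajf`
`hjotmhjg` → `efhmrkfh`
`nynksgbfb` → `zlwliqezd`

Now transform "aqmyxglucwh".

fyokwvejsau

Rule — move the last character to the front, then shift every letter 2 places backward in the alphabet (wrapping around).
Applying both steps to "aqmyxglucwh": "haqmyxglucw", then "fyokwvejsau".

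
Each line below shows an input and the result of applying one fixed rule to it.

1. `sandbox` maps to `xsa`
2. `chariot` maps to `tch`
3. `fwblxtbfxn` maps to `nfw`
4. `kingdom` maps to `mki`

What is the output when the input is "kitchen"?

The rule is to move the first 2 characters to the end (rotate left by 2), then keep only the last 3 characters.
Doing the same to "kitchen": "nki".

nki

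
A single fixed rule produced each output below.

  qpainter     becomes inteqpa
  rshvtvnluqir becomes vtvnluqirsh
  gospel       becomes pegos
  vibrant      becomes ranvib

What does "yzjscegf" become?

The transformation: delete the last character, then move the first 3 characters to the end (rotate left by 3).
On "yzjscegf": the first step gives "yzjsceg", and the second then gives "scegyzj".

scegyzj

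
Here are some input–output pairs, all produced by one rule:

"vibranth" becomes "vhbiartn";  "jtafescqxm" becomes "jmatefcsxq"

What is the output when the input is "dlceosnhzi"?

dicloenszh

Looking at the pairs, the operation is to move the last character to the front, then swap each adjacent pair of characters (1↔2, 3↔4, ...).
For "dlceosnhzi", step one produces "idlceosnhz"; step two turns that into "dicloenszh".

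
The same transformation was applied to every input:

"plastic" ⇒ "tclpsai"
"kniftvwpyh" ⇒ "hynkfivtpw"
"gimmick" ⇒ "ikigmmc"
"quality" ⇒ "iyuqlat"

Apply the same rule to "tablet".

What's happening: swap each adjacent pair of characters (1↔2, 3↔4, ...), then move the last 2 characters to the front (rotate right by 2).
Working it through for "tablet": intermediate "atlbte", final "teatlb".

teatlb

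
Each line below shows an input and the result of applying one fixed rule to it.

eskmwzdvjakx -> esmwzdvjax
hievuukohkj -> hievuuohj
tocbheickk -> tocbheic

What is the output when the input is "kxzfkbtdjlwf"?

xzfbtdjlwf

Looking at the pairs, the operation is to remove every "k".
For "kxzfkbtdjlwf" the result is "xzfbtdjlwf".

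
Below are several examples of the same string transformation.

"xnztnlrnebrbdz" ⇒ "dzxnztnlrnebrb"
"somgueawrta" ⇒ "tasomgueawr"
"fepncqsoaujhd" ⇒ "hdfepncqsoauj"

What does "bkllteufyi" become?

yibkllteuf

Looking at the pairs, the operation is to move the last 2 characters to the front (rotate right by 2).
Doing the same to "bkllteufyi": "yibkllteuf".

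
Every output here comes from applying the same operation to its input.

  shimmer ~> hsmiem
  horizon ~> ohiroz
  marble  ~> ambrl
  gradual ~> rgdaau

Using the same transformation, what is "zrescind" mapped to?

rzseicn

Each output is the input with this applied: delete the last character, then swap each adjacent pair of characters (1↔2, 3↔4, ...).
Applying both steps to "zrescind": "zrescin", then "rzseicn".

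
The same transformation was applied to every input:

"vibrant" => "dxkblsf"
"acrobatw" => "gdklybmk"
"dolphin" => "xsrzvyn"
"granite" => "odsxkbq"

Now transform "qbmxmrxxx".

The rule is to reverse the string, then shift every letter 10 places forward in the alphabet (wrapping around).
For "qbmxmrxxx", step one produces "xxxrmxmbq"; step two turns that into "hhhbwhwla".

hhhbwhwla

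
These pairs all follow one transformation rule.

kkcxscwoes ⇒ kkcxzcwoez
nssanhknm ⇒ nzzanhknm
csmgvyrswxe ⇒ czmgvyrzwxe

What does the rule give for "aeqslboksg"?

In each case the input is transformed by: replace every "s" with "z".
On "aeqslboksg" that produces "aeqzlbokzg".

aeqzlbokzg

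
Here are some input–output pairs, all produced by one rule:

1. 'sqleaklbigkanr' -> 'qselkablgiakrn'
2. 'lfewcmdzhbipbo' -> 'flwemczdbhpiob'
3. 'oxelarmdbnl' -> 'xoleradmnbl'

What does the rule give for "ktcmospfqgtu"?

tkmcsofpgqut

What's happening: swap each adjacent pair of characters (1↔2, 3↔4, ...).
So "ktcmospfqgtu" becomes "tkmcsofpgqut".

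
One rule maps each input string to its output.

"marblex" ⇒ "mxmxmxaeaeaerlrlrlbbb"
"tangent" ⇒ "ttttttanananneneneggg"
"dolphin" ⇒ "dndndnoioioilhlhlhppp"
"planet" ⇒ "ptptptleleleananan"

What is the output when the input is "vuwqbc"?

vcvcvcubububwqwqwq

The transformation: repeat every character 3 times, then take characters alternately from the front and the back (1st, last, 2nd, 2nd-last, ...).
For "vuwqbc", step one produces "vvvuuuwwwqqqbbbccc"; step two turns that into "vcvcvcubububwqwqwq".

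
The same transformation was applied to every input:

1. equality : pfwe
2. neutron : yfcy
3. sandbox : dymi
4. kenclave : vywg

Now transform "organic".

The transformation: keep every other character starting from the first (positions 1st, 3rd, 5th, ...), then shift every letter 11 places forward in the alphabet (wrapping around).
Starting from "organic": after the first operation, "ognc"; after the second, "zryn".

zryn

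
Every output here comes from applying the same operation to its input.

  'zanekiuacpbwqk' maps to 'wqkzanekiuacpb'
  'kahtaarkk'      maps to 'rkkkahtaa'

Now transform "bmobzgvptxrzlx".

The rule is to move the last 3 characters to the front (rotate right by 3).
On "bmobzgvptxrzlx" that produces "zlxbmobzgvptxr".

zlxbmobzgvptxr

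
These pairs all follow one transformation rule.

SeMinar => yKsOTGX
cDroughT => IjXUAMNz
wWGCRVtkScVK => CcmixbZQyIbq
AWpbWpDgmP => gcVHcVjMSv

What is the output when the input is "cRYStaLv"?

Rule — shift every letter 6 places forward in the alphabet (wrapping around), then flip the case of every letter.
For "cRYStaLv" the result is "IxeyZGrB".

IxeyZGrB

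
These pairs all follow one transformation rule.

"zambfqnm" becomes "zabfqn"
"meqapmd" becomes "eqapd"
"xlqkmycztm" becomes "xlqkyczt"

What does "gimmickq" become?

giickq

The transformation: remove every "m".
Applying that to "gimmickq" gives "giickq".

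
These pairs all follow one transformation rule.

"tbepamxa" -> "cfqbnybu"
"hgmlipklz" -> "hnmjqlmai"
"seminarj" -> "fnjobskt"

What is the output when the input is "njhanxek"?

The pattern: shift every letter 1 place forward in the alphabet (wrapping around), then move the first character to the end.
For "njhanxek", step one produces "okiboyfl"; step two turns that into "kiboyflo".

kiboyflo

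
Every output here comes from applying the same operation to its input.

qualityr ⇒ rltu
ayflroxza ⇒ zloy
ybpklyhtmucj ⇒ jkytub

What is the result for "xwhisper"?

The rule is to keep every other character starting from the second (positions 2nd, 4th, 6th, ...), then swap the first and last characters.
Working it through for "xwhisper": intermediate "wipr", final "ripw".

ripw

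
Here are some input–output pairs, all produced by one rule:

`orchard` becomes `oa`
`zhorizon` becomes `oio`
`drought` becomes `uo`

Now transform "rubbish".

ui

Rule — swap each adjacent pair of characters (1↔2, 3↔4, ...), then keep only the vowels.
For "rubbish" the result is "ui".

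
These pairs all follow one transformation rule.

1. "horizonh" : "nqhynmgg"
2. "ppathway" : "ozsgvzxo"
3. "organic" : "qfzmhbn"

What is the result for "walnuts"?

zkmtsrv

Each output is the input with this applied: shift every letter 1 place backward in the alphabet (wrapping around), then move the first character to the end.
Applying that to "walnuts" gives "zkmtsrv".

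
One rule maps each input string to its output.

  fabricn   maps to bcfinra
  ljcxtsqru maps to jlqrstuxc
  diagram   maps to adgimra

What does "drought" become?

What's happening: sort the characters into alphabetical order, then move the first character to the end.
"drought" → "dghortu" → "ghortud".

ghortud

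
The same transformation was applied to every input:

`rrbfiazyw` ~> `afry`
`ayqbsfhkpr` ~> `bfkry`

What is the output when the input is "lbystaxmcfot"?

abfmst

Looking at the pairs, the operation is to keep every other character starting from the second (positions 2nd, 4th, 6th, ...), then sort the characters into alphabetical order.
Working it through for "lbystaxmcfot": intermediate "bsamft", final "abfmst".
(Check on "rrbfiazyw": → "rfay" → "afry" ✓)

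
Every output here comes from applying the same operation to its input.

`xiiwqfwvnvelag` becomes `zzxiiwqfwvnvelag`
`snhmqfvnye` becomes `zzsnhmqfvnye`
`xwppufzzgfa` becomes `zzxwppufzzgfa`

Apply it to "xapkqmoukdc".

zzxapkqmoukdc

Looking at the pairs, the operation is to prepend "zz".
On "xapkqmoukdc" that produces "zzxapkqmoukdc".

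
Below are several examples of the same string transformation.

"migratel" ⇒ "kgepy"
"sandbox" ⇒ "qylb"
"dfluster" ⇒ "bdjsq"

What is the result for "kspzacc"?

iqnx

Rule — delete the last 3 characters, then shift every letter 2 places backward in the alphabet (wrapping around).
For "kspzacc", step one produces "kspz"; step two turns that into "iqnx".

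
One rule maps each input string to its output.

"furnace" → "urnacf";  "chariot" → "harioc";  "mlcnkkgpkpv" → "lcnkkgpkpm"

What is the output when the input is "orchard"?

rcharo

The transformation: delete the last character, then move the first character to the end.
On "orchard": the first step gives "orchar", and the second then gives "rcharo".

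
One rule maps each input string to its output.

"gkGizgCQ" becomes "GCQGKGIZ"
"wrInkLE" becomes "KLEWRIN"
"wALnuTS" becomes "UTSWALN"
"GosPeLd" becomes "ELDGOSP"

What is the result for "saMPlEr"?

LERSAMP

The pattern: move the last 3 characters to the front (rotate right by 3), then convert every letter to uppercase.
Working it through for "saMPlEr": intermediate "lErsaMP", final "LERSAMP".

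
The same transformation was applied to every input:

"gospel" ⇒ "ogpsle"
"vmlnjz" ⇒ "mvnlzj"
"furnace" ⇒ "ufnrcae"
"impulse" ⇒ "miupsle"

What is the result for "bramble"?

rbmalbe

Each output is the input with this applied: swap each adjacent pair of characters (1↔2, 3↔4, ...).
On "bramble" that produces "rbmalbe".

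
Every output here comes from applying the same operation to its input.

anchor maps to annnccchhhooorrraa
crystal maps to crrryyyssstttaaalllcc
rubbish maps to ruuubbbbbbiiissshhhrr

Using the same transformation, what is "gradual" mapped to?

grrraaaddduuuaaalllgg

The transformation: repeat every character 3 times, then move the first 2 characters to the end (rotate left by 2).
"gradual" → "grrraaaddduuuaaalllgg".
(Check on "crystal": → "cccrrryyyssstttaaalll" → "crrryyyssstttaaalllcc" ✓)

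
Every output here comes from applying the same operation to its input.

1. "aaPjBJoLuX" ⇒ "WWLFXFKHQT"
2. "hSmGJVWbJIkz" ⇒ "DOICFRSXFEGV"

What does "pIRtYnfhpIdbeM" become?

The rule is to shift every letter 4 places backward in the alphabet (wrapping around), then convert every letter to uppercase.
"pIRtYnfhpIdbeM" → "lENpUjbdlEzxaI" → "LENPUJBDLEZXAI".

LENPUJBDLEZXAI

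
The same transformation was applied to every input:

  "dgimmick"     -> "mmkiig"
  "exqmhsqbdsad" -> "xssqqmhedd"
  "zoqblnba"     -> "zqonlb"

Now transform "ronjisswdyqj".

ywssrqonjj

The transformation: sort the characters into reverse alphabetical order, then delete the last 2 characters.
Applying both steps to "ronjisswdyqj": "ywssrqonjjid", then "ywssrqonjj".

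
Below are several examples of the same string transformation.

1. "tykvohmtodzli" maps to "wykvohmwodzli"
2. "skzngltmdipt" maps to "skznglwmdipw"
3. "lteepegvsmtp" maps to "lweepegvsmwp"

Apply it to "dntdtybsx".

dnwdwybsx

Each output is the input with this applied: replace every "t" with "w".
On "dntdtybsx" that produces "dnwdwybsx".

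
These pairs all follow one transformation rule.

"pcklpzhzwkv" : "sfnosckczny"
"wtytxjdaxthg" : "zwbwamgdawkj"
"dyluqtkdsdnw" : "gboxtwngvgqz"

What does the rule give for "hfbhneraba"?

Rule — shift every letter 3 places forward in the alphabet (wrapping around).
Applying that to "hfbhneraba" gives "kiekqhuded".

kiekqhuded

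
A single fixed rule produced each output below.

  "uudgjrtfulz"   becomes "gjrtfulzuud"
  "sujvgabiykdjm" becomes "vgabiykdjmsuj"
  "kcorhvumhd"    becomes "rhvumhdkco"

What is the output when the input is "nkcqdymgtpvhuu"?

qdymgtpvhuunkc

Each output is the input with this applied: move the first 3 characters to the end (rotate left by 3).
"nkcqdymgtpvhuu" → "qdymgtpvhuunkc".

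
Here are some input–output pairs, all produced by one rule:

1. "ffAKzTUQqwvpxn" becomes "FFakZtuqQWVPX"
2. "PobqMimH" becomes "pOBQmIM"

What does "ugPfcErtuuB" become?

UGpFCeRTUU

Rule — delete the last character, then flip the case of every letter.
"ugPfcErtuuB" → "ugPfcErtuu" → "UGpFCeRTUU".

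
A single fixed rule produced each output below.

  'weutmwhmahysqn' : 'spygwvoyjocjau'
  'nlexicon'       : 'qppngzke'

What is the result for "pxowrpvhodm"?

forzqytrxjq

The transformation: move the last 2 characters to the front (rotate right by 2), then shift every letter 2 places forward in the alphabet (wrapping around).
For "pxowrpvhodm", step one produces "dmpxowrpvho"; step two turns that into "forzqytrxjq".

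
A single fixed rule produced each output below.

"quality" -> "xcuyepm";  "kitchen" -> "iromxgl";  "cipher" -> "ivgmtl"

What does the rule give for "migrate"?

xiqmkve

What's happening: shift every letter 4 places forward in the alphabet (wrapping around), then move the last 2 characters to the front (rotate right by 2).
"migrate" → "qmkvexi" → "xiqmkve".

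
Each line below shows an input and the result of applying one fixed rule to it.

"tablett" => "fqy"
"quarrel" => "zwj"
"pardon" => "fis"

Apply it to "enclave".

sqa

The pattern: shift every letter 5 places forward in the alphabet (wrapping around), then keep every other character starting from the second (positions 2nd, 4th, 6th, ...).
Applying both steps to "enclave": "jshqfaj", then "sqa".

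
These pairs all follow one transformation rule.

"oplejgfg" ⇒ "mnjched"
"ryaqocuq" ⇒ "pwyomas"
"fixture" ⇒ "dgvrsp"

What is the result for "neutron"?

lcsrpm

The rule is to delete the last character, then shift every letter 2 places backward in the alphabet (wrapping around).
For "neutron", step one produces "neutro"; step two turns that into "lcsrpm".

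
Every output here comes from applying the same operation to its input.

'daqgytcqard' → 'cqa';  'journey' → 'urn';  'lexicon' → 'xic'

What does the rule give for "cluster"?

ust

What's happening: move the last 2 characters to the front (rotate right by 2), then keep only the last 3 characters.
Starting from "cluster": after the first operation, "erclust"; after the second, "ust".
(Check on "journey": → "eyjourn" → "urn" ✓)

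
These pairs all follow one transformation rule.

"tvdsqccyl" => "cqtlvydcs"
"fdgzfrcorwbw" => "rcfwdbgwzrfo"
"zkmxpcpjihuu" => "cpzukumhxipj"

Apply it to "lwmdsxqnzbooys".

The rule is to take characters alternately from the front and the back (1st, last, 2nd, 2nd-last, ...), then move the last 2 characters to the front (rotate right by 2).
On "lwmdsxqnzbooys": the first step gives "lswymodosbxzqn", and the second then gives "qnlswymodosbxz".
(Check on "zkmxpcpjihuu": → "zukumhxipjcp" → "cpzukumhxipj" ✓)

qnlswymodosbxz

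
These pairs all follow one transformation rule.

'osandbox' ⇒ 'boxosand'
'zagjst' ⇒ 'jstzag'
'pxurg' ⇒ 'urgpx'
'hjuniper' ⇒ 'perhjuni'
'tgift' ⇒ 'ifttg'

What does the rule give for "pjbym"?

bympj

Looking at the pairs, the operation is to move the last 3 characters to the front (rotate right by 3).
Applying that to "pjbym" gives "bympj".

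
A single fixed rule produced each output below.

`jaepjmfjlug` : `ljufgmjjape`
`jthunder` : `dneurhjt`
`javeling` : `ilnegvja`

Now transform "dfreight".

The rule is to move the last 3 characters to the front (rotate right by 3), then take characters alternately from the front and the back (1st, last, 2nd, 2nd-last, ...).
For "dfreight", step one produces "ghtdfrei"; step two turns that into "gihetrdf".

gihetrdf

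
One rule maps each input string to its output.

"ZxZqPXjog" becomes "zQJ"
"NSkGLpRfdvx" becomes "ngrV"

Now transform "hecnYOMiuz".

HNmZ

In each case the input is transformed by: keep one character in every 3, starting at position 1 (positions 1st, 4th, 7th, ...), then flip the case of every letter.
For "hecnYOMiuz" the result is "HNmZ".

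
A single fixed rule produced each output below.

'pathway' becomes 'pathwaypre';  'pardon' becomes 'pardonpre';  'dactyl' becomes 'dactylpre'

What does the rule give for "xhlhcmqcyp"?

xhlhcmqcyppre

In each case the input is transformed by: append "pre".
For "xhlhcmqcyp" the result is "xhlhcmqcyppre".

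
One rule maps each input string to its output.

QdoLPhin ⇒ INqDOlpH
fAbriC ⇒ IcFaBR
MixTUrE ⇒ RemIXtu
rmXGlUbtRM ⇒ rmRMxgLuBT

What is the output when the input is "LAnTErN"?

Looking at the pairs, the operation is to move the last 2 characters to the front (rotate right by 2), then flip the case of every letter.
Working it through for "LAnTErN": intermediate "rNLAnTE", final "RnlaNte".

RnlaNte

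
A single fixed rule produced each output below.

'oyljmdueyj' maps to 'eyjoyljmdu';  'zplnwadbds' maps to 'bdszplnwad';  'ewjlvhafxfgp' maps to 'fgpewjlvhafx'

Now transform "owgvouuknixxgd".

What's happening: move the last 3 characters to the front (rotate right by 3).
For "owgvouuknixxgd" the result is "xgdowgvouuknix".

xgdowgvouuknix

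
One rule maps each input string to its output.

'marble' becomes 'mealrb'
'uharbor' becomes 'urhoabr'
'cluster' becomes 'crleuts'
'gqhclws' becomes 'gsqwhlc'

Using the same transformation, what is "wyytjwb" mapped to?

The rule is to take characters alternately from the front and the back (1st, last, 2nd, 2nd-last, ...).
On "wyytjwb" that produces "wbywyjt".

wbywyjt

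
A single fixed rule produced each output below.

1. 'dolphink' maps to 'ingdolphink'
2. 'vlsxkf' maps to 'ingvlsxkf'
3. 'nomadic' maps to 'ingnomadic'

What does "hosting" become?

What's happening: prepend "ing".
Doing the same to "hosting": "inghosting".

inghosting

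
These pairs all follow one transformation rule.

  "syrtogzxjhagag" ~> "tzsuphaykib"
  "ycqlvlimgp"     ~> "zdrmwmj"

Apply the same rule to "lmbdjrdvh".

mnceks

The rule is to shift every letter 1 place forward in the alphabet (wrapping around), then delete the last 3 characters.
For "lmbdjrdvh", step one produces "mnceksewi"; step two turns that into "mnceks".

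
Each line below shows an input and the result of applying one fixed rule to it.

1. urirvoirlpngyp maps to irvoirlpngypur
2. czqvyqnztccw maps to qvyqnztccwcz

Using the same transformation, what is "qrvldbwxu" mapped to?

vldbwxuqr

Each output is the input with this applied: move the first 2 characters to the end (rotate left by 2).
Applying that to "qrvldbwxu" gives "vldbwxuqr".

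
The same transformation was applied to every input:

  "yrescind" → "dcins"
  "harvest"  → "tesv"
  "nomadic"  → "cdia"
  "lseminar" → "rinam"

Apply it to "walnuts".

What's happening: delete the first 3 characters, then swap the first and last characters.
"walnuts" → "nuts" → "sutn".

sutn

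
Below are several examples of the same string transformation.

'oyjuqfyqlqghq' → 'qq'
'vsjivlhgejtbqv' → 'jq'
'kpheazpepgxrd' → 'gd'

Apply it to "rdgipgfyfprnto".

Each output is the input with this applied: keep one character in every 3, starting at position 1 (positions 1st, 4th, 7th, ...), then delete the first 3 characters.
Working it through for "rdgipgfyfprnto": intermediate "rifpt", final "pt".

pt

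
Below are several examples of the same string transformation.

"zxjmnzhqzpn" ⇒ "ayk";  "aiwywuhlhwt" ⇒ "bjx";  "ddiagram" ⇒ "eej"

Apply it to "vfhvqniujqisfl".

In each case the input is transformed by: shift every letter 1 place forward in the alphabet (wrapping around), then keep only the first 3 characters.
So "vfhvqniujqisfl" becomes "wgi".

wgi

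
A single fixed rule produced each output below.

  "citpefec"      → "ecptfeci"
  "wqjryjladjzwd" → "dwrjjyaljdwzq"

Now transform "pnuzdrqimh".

The pattern: swap each adjacent pair of characters (1↔2, 3↔4, ...), then swap the first and last characters.
For "pnuzdrqimh", step one produces "npzurdiqhm"; step two turns that into "mpzurdiqhn".

mpzurdiqhn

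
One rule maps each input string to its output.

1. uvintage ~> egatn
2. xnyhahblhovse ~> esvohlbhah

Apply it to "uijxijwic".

Each output is the input with this applied: delete the first 3 characters, then reverse the string.
For "uijxijwic", step one produces "xijwic"; step two turns that into "ciwjix".
(Check on "xnyhahblhovse": → "hahblhovse" → "esvohlbhah" ✓)

ciwjix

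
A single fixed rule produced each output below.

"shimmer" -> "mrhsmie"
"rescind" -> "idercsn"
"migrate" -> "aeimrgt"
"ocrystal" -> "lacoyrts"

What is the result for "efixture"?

erfexiut

The pattern: swap each adjacent pair of characters (1↔2, 3↔4, ...), then move the last 2 characters to the front (rotate right by 2).
Applying both steps to "efixture": "fexiuter", then "erfexiut".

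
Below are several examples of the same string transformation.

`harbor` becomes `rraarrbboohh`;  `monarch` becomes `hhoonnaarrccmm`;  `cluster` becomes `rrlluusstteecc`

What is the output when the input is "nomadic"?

In each case the input is transformed by: swap the first and last characters, then double every character.
Applying that to "nomadic" gives "ccoommaaddiinn".

ccoommaaddiinn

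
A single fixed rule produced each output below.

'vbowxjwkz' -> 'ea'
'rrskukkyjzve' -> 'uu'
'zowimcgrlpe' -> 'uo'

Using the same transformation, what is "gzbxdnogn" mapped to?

ea

Each output is the input with this applied: shift every letter 3 places forward in the alphabet (wrapping around), then keep only the vowels.
Starting from "gzbxdnogn": after the first operation, "jceagqrjq"; after the second, "ea".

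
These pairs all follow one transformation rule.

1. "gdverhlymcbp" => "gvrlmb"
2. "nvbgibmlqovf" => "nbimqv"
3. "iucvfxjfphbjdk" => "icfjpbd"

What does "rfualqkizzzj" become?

rulkzz

Looking at the pairs, the operation is to keep every other character starting from the first (positions 1st, 3rd, 5th, ...).
On "rfualqkizzzj" that produces "rulkzz".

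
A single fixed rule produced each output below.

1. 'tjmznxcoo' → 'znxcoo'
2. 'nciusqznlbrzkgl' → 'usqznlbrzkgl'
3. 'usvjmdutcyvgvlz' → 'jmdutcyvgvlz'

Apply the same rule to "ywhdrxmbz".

drxmbz

Looking at the pairs, the operation is to delete the first 3 characters.
Applying that to "ywhdrxmbz" gives "drxmbz".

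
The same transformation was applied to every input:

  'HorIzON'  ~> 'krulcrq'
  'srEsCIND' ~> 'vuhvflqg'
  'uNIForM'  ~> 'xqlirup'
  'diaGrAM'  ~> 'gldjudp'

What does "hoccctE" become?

Rule — shift every letter 3 places forward in the alphabet (wrapping around), then convert every letter to lowercase.
Starting from "hoccctE": after the first operation, "krfffwH"; after the second, "krfffwh".

krfffwh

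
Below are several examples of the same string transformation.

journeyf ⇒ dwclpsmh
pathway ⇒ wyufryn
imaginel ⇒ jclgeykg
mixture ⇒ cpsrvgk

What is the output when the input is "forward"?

bpyupmd

What's happening: shift every letter 2 places backward in the alphabet (wrapping around), then reverse the string.
Starting from "forward": after the first operation, "dmpuypb"; after the second, "bpyupmd".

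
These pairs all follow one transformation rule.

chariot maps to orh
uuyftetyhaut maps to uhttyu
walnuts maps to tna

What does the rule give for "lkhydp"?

The pattern: reverse the string, then keep every other character starting from the second (positions 2nd, 4th, 6th, ...).
So "lkhydp" becomes "dhl".

dhl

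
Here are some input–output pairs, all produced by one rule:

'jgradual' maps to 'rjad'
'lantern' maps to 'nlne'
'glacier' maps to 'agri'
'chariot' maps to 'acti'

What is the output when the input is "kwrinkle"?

Rule — keep every other character starting from the first (positions 1st, 3rd, 5th, ...), then swap each adjacent pair of characters (1↔2, 3↔4, ...).
"kwrinkle" → "rkln".

rkln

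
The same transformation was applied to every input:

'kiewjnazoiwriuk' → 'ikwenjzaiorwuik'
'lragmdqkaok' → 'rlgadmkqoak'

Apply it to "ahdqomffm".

haqdmoffm

Looking at the pairs, the operation is to swap each adjacent pair of characters (1↔2, 3↔4, ...).
So "ahdqomffm" becomes "haqdmoffm".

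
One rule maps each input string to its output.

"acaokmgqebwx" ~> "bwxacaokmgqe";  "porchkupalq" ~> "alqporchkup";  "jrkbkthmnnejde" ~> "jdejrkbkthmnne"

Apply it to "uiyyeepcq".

pcquiyyee

The pattern: move the last 3 characters to the front (rotate right by 3).
For "uiyyeepcq" the result is "pcquiyyee".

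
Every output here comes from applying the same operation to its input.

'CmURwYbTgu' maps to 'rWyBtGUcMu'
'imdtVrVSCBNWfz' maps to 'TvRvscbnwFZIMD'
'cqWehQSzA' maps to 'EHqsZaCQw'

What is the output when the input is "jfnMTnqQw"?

The rule is to flip the case of every letter, then move the first 3 characters to the end (rotate left by 3).
For "jfnMTnqQw", step one produces "JFNmtNQqW"; step two turns that into "mtNQqWJFN".

mtNQqWJFN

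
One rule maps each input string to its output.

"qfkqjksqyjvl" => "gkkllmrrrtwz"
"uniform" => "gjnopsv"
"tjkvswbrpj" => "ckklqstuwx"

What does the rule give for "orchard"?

bdeipss

Each output is the input with this applied: shift every letter 1 place forward in the alphabet (wrapping around), then sort the characters into alphabetical order.
Doing the same to "orchard": "bdeipss".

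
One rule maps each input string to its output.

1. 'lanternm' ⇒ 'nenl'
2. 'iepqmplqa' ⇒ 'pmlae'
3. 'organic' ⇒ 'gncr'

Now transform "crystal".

The rule is to move the first 2 characters to the end (rotate left by 2), then keep every other character starting from the first (positions 1st, 3rd, 5th, ...).
So "crystal" becomes "ytlr".

ytlr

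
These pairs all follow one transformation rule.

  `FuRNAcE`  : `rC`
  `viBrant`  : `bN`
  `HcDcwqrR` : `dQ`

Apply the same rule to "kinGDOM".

In each case the input is transformed by: keep one character in every 3, starting at position 3 (positions 3rd, 6th, 9th, ...), then flip the case of every letter.
Doing the same to "kinGDOM": "No".

No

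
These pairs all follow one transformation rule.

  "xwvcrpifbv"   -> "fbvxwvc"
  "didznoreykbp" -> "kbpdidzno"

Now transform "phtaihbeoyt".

oytphtai

What's happening: move the last 3 characters to the front (rotate right by 3), then delete the last 3 characters.
Applying that to "phtaihbeoyt" gives "oytphtai".
(Check on "didznoreykbp": → "kbpdidznorey" → "kbpdidzno" ✓)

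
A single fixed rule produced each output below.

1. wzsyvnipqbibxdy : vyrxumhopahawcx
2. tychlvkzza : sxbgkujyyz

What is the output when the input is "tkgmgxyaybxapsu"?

In each case the input is transformed by: shift every letter 1 place backward in the alphabet (wrapping around).
Doing the same to "tkgmgxyaybxapsu": "sjflfwxzxawzort".

sjflfwxzxawzort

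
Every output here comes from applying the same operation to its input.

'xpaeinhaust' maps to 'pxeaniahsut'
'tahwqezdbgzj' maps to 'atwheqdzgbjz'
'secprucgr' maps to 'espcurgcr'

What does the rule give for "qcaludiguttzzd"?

Each output is the input with this applied: swap each adjacent pair of characters (1↔2, 3↔4, ...).
"qcaludiguttzzd" → "cqladugituztdz".

cqladugituztdz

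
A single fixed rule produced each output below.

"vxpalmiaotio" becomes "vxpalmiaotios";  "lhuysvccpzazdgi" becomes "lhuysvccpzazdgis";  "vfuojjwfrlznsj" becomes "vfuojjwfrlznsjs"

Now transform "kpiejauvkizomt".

The rule is to append "s".
"kpiejauvkizomt" → "kpiejauvkizomts".

kpiejauvkizomts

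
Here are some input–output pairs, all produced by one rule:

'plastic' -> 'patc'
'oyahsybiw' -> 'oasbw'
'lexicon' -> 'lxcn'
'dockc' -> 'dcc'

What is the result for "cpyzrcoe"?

Each output is the input with this applied: keep every other character starting from the first (positions 1st, 3rd, 5th, ...).
So "cpyzrcoe" becomes "cyro".

cyro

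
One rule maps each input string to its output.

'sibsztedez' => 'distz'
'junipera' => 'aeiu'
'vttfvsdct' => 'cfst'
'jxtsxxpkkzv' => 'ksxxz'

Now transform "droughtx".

hrux

The pattern: keep every other character starting from the second (positions 2nd, 4th, 6th, ...), then sort the characters into alphabetical order.
Working it through for "droughtx": intermediate "ruhx", final "hrux".
(Check on "jxtsxxpkkzv": → "xsxkz" → "ksxxz" ✓)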